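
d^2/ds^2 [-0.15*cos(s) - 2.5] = 0.15*cos(s)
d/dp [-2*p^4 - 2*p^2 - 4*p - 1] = -8*p^3 - 4*p - 4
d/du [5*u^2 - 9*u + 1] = 10*u - 9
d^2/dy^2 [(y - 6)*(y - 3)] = 2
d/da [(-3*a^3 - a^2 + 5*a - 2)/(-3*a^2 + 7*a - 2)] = (9*a^4 - 42*a^3 + 26*a^2 - 8*a + 4)/(9*a^4 - 42*a^3 + 61*a^2 - 28*a + 4)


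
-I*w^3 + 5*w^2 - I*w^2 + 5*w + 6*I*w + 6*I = (w + 2*I)*(w + 3*I)*(-I*w - I)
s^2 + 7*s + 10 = (s + 2)*(s + 5)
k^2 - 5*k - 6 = (k - 6)*(k + 1)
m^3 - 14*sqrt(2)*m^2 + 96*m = m*(m - 8*sqrt(2))*(m - 6*sqrt(2))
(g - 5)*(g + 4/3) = g^2 - 11*g/3 - 20/3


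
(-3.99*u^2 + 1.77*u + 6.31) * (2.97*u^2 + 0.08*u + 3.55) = -11.8503*u^4 + 4.9377*u^3 + 4.7178*u^2 + 6.7883*u + 22.4005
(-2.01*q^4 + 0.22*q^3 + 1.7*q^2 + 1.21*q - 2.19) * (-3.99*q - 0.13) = 8.0199*q^5 - 0.6165*q^4 - 6.8116*q^3 - 5.0489*q^2 + 8.5808*q + 0.2847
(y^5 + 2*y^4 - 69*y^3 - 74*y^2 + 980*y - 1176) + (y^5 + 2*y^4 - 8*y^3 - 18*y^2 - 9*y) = 2*y^5 + 4*y^4 - 77*y^3 - 92*y^2 + 971*y - 1176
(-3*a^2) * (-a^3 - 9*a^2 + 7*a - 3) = 3*a^5 + 27*a^4 - 21*a^3 + 9*a^2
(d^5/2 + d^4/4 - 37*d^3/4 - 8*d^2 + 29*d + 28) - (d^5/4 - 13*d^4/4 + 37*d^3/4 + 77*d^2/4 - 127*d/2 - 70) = d^5/4 + 7*d^4/2 - 37*d^3/2 - 109*d^2/4 + 185*d/2 + 98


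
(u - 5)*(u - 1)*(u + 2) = u^3 - 4*u^2 - 7*u + 10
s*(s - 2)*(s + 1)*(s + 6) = s^4 + 5*s^3 - 8*s^2 - 12*s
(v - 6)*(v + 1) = v^2 - 5*v - 6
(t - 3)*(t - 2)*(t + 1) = t^3 - 4*t^2 + t + 6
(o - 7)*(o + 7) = o^2 - 49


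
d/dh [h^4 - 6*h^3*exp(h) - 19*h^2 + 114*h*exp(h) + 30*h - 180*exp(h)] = -6*h^3*exp(h) + 4*h^3 - 18*h^2*exp(h) + 114*h*exp(h) - 38*h - 66*exp(h) + 30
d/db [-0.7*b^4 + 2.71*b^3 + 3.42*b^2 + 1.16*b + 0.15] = -2.8*b^3 + 8.13*b^2 + 6.84*b + 1.16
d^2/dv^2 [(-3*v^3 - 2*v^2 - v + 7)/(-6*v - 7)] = 2*(108*v^3 + 378*v^2 + 441*v - 196)/(216*v^3 + 756*v^2 + 882*v + 343)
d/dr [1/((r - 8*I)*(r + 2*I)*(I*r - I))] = I*((r - 1)*(r - 8*I) + (r - 1)*(r + 2*I) + (r - 8*I)*(r + 2*I))/((r - 1)^2*(r - 8*I)^2*(r + 2*I)^2)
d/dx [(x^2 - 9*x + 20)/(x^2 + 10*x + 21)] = (19*x^2 + 2*x - 389)/(x^4 + 20*x^3 + 142*x^2 + 420*x + 441)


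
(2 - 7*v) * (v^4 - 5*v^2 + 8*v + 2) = -7*v^5 + 2*v^4 + 35*v^3 - 66*v^2 + 2*v + 4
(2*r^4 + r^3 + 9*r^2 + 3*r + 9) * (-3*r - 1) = -6*r^5 - 5*r^4 - 28*r^3 - 18*r^2 - 30*r - 9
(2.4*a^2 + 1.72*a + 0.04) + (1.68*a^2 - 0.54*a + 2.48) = 4.08*a^2 + 1.18*a + 2.52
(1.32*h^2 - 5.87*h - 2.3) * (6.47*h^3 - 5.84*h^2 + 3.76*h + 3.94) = 8.5404*h^5 - 45.6877*h^4 + 24.363*h^3 - 3.4384*h^2 - 31.7758*h - 9.062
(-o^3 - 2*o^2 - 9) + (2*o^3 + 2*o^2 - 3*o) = o^3 - 3*o - 9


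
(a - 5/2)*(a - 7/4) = a^2 - 17*a/4 + 35/8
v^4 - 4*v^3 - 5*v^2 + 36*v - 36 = (v - 3)*(v - 2)^2*(v + 3)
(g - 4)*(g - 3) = g^2 - 7*g + 12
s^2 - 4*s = s*(s - 4)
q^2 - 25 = (q - 5)*(q + 5)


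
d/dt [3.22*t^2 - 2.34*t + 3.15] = 6.44*t - 2.34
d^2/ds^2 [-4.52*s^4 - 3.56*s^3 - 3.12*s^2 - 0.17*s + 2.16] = -54.24*s^2 - 21.36*s - 6.24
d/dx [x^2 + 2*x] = 2*x + 2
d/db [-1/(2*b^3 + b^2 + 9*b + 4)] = (6*b^2 + 2*b + 9)/(2*b^3 + b^2 + 9*b + 4)^2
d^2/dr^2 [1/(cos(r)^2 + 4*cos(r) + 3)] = (-4*sin(r)^4 + 6*sin(r)^2 + 27*cos(r) - 3*cos(3*r) + 24)/((cos(r) + 1)^3*(cos(r) + 3)^3)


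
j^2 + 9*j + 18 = (j + 3)*(j + 6)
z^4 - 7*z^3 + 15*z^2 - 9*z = z*(z - 3)^2*(z - 1)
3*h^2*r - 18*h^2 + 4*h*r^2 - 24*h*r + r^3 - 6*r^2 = (h + r)*(3*h + r)*(r - 6)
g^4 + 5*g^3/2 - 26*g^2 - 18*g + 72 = (g - 4)*(g - 3/2)*(g + 2)*(g + 6)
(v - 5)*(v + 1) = v^2 - 4*v - 5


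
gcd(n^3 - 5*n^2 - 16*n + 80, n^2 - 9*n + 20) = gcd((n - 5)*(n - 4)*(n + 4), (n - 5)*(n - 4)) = n^2 - 9*n + 20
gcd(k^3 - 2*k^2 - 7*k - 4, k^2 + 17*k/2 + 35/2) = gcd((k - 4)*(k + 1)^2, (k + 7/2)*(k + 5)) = 1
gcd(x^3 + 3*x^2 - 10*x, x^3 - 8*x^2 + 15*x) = x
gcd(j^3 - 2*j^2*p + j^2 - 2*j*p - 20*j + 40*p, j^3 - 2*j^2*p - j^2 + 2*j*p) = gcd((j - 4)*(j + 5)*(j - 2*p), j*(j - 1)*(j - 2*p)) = -j + 2*p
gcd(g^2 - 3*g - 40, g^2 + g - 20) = g + 5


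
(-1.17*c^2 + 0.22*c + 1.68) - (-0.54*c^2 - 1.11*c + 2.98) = -0.63*c^2 + 1.33*c - 1.3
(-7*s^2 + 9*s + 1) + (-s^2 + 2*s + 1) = -8*s^2 + 11*s + 2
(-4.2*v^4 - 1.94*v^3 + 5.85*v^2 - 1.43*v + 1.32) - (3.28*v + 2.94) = -4.2*v^4 - 1.94*v^3 + 5.85*v^2 - 4.71*v - 1.62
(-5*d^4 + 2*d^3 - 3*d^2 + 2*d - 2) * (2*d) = -10*d^5 + 4*d^4 - 6*d^3 + 4*d^2 - 4*d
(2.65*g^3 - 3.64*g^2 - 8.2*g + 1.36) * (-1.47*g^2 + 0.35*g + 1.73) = -3.8955*g^5 + 6.2783*g^4 + 15.3645*g^3 - 11.1664*g^2 - 13.71*g + 2.3528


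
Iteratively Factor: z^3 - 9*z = (z)*(z^2 - 9) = z*(z - 3)*(z + 3)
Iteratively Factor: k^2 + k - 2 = (k - 1)*(k + 2)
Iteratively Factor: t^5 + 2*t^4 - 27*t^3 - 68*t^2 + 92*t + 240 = (t + 2)*(t^4 - 27*t^2 - 14*t + 120) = (t - 2)*(t + 2)*(t^3 + 2*t^2 - 23*t - 60) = (t - 2)*(t + 2)*(t + 4)*(t^2 - 2*t - 15) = (t - 2)*(t + 2)*(t + 3)*(t + 4)*(t - 5)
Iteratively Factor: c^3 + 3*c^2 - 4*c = (c)*(c^2 + 3*c - 4) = c*(c - 1)*(c + 4)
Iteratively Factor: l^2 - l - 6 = (l + 2)*(l - 3)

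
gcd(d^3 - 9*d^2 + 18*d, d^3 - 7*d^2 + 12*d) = d^2 - 3*d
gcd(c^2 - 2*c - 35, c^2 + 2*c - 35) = 1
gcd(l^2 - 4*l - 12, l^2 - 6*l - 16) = l + 2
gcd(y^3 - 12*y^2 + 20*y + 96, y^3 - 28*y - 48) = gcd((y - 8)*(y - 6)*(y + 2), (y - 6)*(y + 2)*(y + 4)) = y^2 - 4*y - 12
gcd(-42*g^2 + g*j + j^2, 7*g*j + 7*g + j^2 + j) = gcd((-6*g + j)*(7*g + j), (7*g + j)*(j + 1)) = 7*g + j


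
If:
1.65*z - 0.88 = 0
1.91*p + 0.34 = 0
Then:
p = -0.18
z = 0.53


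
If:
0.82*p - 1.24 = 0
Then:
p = 1.51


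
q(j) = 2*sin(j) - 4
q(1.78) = -2.04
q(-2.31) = -5.48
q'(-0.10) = 1.99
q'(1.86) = -0.57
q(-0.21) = -4.42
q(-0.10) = -4.20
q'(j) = 2*cos(j)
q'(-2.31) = -1.35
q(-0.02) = -4.04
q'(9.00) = -1.82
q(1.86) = -2.08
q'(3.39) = -1.94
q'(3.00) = -1.98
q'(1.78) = -0.42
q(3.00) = -3.72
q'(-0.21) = 1.96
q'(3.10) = -2.00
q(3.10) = -3.92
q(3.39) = -4.49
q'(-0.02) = 2.00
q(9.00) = -3.18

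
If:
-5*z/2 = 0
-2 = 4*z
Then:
No Solution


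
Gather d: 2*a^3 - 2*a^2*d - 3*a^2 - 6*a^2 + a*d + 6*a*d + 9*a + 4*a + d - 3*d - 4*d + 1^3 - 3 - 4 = 2*a^3 - 9*a^2 + 13*a + d*(-2*a^2 + 7*a - 6) - 6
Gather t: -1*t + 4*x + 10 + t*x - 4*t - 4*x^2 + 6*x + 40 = t*(x - 5) - 4*x^2 + 10*x + 50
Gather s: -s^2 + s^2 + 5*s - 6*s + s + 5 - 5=0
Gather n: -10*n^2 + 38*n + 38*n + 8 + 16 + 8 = -10*n^2 + 76*n + 32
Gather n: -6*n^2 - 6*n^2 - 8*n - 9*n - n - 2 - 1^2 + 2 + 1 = -12*n^2 - 18*n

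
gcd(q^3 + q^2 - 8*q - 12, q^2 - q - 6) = q^2 - q - 6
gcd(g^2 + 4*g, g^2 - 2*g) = g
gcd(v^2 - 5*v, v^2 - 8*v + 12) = 1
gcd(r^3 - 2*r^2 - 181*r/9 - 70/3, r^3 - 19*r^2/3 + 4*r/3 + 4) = r - 6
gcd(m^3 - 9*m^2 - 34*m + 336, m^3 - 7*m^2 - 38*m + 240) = m^2 - 2*m - 48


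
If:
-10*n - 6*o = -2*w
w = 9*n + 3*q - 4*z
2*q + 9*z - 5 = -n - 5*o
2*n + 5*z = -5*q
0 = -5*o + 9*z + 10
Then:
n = 425/591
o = 280/197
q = 20/591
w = 4645/591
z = -190/591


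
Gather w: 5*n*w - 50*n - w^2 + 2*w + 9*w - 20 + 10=-50*n - w^2 + w*(5*n + 11) - 10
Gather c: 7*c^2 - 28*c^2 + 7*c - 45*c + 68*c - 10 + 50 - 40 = -21*c^2 + 30*c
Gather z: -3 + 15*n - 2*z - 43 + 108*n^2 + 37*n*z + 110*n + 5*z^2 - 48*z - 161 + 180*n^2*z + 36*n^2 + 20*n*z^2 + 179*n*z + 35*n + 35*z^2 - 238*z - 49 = 144*n^2 + 160*n + z^2*(20*n + 40) + z*(180*n^2 + 216*n - 288) - 256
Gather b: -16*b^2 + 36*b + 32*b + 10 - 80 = -16*b^2 + 68*b - 70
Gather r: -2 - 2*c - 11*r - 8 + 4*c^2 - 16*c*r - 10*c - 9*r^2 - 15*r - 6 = 4*c^2 - 12*c - 9*r^2 + r*(-16*c - 26) - 16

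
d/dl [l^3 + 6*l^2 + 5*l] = 3*l^2 + 12*l + 5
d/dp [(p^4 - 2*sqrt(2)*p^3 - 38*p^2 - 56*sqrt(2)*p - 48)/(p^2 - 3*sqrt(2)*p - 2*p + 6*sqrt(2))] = (-(-2*p + 2 + 3*sqrt(2))*(-p^4 + 2*sqrt(2)*p^3 + 38*p^2 + 56*sqrt(2)*p + 48) + 2*(p^2 - 3*sqrt(2)*p - 2*p + 6*sqrt(2))*(2*p^3 - 3*sqrt(2)*p^2 - 38*p - 28*sqrt(2)))/(p^2 - 3*sqrt(2)*p - 2*p + 6*sqrt(2))^2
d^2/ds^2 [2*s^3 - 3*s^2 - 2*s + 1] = 12*s - 6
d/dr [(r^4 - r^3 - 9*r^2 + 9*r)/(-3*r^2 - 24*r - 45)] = (-2*r^3 - 11*r^2 + 40*r - 15)/(3*(r^2 + 10*r + 25))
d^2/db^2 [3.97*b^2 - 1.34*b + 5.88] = 7.94000000000000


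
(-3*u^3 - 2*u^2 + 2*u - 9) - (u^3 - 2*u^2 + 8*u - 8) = -4*u^3 - 6*u - 1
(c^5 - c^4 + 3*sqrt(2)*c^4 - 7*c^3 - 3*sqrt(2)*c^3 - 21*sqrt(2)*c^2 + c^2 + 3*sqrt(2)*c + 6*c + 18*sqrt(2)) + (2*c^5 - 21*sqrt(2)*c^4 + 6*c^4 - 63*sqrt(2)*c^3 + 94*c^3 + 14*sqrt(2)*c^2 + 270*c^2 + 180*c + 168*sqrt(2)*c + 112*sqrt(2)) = 3*c^5 - 18*sqrt(2)*c^4 + 5*c^4 - 66*sqrt(2)*c^3 + 87*c^3 - 7*sqrt(2)*c^2 + 271*c^2 + 186*c + 171*sqrt(2)*c + 130*sqrt(2)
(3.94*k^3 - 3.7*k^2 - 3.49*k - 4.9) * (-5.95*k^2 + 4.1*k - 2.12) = -23.443*k^5 + 38.169*k^4 - 2.7573*k^3 + 22.69*k^2 - 12.6912*k + 10.388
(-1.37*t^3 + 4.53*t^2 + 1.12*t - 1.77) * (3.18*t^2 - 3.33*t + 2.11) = -4.3566*t^5 + 18.9675*t^4 - 14.414*t^3 + 0.200099999999998*t^2 + 8.2573*t - 3.7347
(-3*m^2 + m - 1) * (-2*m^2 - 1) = 6*m^4 - 2*m^3 + 5*m^2 - m + 1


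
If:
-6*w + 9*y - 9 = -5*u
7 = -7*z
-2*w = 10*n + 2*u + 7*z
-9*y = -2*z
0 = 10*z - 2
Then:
No Solution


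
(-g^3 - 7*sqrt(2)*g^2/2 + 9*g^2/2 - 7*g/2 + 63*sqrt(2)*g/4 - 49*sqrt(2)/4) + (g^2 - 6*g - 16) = -g^3 - 7*sqrt(2)*g^2/2 + 11*g^2/2 - 19*g/2 + 63*sqrt(2)*g/4 - 49*sqrt(2)/4 - 16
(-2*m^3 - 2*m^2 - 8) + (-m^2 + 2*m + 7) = -2*m^3 - 3*m^2 + 2*m - 1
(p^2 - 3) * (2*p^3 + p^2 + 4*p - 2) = 2*p^5 + p^4 - 2*p^3 - 5*p^2 - 12*p + 6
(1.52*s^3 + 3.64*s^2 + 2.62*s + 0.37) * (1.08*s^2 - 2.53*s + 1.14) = 1.6416*s^5 + 0.0856000000000008*s^4 - 4.6468*s^3 - 2.0794*s^2 + 2.0507*s + 0.4218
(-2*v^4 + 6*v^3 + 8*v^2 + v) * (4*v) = -8*v^5 + 24*v^4 + 32*v^3 + 4*v^2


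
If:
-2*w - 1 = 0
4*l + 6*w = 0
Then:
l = 3/4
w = -1/2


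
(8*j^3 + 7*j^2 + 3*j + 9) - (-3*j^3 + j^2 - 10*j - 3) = 11*j^3 + 6*j^2 + 13*j + 12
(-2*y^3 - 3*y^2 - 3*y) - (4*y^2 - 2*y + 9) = -2*y^3 - 7*y^2 - y - 9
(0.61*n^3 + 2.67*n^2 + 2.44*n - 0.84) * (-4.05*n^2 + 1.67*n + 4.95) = -2.4705*n^5 - 9.7948*n^4 - 2.4036*n^3 + 20.6933*n^2 + 10.6752*n - 4.158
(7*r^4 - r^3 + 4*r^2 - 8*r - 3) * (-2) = -14*r^4 + 2*r^3 - 8*r^2 + 16*r + 6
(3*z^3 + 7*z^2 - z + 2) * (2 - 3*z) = -9*z^4 - 15*z^3 + 17*z^2 - 8*z + 4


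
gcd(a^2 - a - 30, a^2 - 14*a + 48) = a - 6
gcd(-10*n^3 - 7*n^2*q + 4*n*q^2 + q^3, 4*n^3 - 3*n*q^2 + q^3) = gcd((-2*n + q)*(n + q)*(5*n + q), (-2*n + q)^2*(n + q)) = -2*n^2 - n*q + q^2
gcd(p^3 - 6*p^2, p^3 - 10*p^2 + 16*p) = p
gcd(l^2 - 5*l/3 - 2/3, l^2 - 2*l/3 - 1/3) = l + 1/3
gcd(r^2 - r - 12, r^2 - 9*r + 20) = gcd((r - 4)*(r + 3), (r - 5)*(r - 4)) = r - 4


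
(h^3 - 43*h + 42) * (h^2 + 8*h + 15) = h^5 + 8*h^4 - 28*h^3 - 302*h^2 - 309*h + 630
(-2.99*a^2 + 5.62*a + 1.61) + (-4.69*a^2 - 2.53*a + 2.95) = -7.68*a^2 + 3.09*a + 4.56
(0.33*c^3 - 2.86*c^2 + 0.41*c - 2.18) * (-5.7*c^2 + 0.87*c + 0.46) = -1.881*c^5 + 16.5891*c^4 - 4.6734*c^3 + 11.4671*c^2 - 1.708*c - 1.0028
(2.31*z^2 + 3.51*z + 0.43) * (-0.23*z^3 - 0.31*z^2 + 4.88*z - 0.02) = -0.5313*z^5 - 1.5234*z^4 + 10.0858*z^3 + 16.9493*z^2 + 2.0282*z - 0.0086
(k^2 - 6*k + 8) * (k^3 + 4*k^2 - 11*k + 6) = k^5 - 2*k^4 - 27*k^3 + 104*k^2 - 124*k + 48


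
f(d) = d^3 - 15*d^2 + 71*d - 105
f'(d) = 3*d^2 - 30*d + 71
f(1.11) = -43.30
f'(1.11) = 41.40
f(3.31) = 1.93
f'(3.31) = 4.57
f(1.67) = -23.61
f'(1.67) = 29.27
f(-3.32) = -542.65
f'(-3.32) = 203.67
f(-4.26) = -756.98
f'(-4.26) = 253.24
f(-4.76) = -890.67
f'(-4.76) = 281.77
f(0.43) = -77.16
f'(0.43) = 58.65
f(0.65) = -64.91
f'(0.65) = 52.77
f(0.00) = -105.00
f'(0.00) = 71.00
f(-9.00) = -2688.00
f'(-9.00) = 584.00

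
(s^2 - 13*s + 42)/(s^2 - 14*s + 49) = (s - 6)/(s - 7)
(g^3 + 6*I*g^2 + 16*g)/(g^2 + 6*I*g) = (g^2 + 6*I*g + 16)/(g + 6*I)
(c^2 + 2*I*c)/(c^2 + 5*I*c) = (c + 2*I)/(c + 5*I)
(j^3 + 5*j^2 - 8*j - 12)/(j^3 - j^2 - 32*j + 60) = (j + 1)/(j - 5)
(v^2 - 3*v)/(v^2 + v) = (v - 3)/(v + 1)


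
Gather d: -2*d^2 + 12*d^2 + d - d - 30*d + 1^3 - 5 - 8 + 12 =10*d^2 - 30*d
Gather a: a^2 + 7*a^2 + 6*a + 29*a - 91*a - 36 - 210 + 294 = 8*a^2 - 56*a + 48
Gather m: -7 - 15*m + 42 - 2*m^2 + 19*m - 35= -2*m^2 + 4*m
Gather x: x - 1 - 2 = x - 3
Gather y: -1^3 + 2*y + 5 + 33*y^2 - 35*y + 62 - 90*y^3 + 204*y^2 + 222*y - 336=-90*y^3 + 237*y^2 + 189*y - 270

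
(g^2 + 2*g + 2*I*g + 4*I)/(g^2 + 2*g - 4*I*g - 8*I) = (g + 2*I)/(g - 4*I)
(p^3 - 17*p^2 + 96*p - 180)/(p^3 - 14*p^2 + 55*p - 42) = (p^2 - 11*p + 30)/(p^2 - 8*p + 7)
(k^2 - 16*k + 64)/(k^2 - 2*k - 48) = (k - 8)/(k + 6)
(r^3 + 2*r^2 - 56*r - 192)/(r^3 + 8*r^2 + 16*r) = (r^2 - 2*r - 48)/(r*(r + 4))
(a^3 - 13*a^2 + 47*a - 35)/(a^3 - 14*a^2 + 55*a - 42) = (a - 5)/(a - 6)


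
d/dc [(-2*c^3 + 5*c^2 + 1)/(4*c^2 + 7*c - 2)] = (-8*c^4 - 28*c^3 + 47*c^2 - 28*c - 7)/(16*c^4 + 56*c^3 + 33*c^2 - 28*c + 4)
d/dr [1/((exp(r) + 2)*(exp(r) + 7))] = (-2*exp(r) - 9)*exp(r)/(exp(4*r) + 18*exp(3*r) + 109*exp(2*r) + 252*exp(r) + 196)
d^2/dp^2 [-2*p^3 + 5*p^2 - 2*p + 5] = 10 - 12*p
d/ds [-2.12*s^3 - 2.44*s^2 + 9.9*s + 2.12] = -6.36*s^2 - 4.88*s + 9.9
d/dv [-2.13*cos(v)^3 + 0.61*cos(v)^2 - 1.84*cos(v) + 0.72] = (6.39*cos(v)^2 - 1.22*cos(v) + 1.84)*sin(v)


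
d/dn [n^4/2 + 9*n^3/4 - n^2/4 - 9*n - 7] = 2*n^3 + 27*n^2/4 - n/2 - 9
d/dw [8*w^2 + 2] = 16*w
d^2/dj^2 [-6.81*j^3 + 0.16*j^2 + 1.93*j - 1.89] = 0.32 - 40.86*j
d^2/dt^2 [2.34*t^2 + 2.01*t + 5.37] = 4.68000000000000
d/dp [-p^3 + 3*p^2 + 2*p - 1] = -3*p^2 + 6*p + 2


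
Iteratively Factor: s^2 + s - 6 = (s + 3)*(s - 2)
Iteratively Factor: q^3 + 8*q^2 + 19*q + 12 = (q + 3)*(q^2 + 5*q + 4) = (q + 3)*(q + 4)*(q + 1)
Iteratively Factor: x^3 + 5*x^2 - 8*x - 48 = (x + 4)*(x^2 + x - 12) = (x - 3)*(x + 4)*(x + 4)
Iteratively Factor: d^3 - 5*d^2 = (d - 5)*(d^2) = d*(d - 5)*(d)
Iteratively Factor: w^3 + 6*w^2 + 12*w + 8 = (w + 2)*(w^2 + 4*w + 4) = (w + 2)^2*(w + 2)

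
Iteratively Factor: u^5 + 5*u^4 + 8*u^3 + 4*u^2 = (u)*(u^4 + 5*u^3 + 8*u^2 + 4*u) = u*(u + 2)*(u^3 + 3*u^2 + 2*u) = u*(u + 1)*(u + 2)*(u^2 + 2*u) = u*(u + 1)*(u + 2)^2*(u)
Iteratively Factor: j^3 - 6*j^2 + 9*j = (j - 3)*(j^2 - 3*j) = (j - 3)^2*(j)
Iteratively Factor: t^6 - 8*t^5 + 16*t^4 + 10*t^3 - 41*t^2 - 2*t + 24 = (t - 2)*(t^5 - 6*t^4 + 4*t^3 + 18*t^2 - 5*t - 12) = (t - 2)*(t + 1)*(t^4 - 7*t^3 + 11*t^2 + 7*t - 12) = (t - 3)*(t - 2)*(t + 1)*(t^3 - 4*t^2 - t + 4) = (t - 3)*(t - 2)*(t - 1)*(t + 1)*(t^2 - 3*t - 4) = (t - 4)*(t - 3)*(t - 2)*(t - 1)*(t + 1)*(t + 1)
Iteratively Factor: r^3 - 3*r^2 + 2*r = (r - 1)*(r^2 - 2*r) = r*(r - 1)*(r - 2)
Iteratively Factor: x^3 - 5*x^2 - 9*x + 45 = (x - 5)*(x^2 - 9) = (x - 5)*(x + 3)*(x - 3)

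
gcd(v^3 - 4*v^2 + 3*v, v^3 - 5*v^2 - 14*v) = v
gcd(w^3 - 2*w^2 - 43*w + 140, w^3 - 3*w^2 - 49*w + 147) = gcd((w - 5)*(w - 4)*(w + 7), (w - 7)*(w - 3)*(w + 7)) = w + 7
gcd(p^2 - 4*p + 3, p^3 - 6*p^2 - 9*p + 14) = p - 1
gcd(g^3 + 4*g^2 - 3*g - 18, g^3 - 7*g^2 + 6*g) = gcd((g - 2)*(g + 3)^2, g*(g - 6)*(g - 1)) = 1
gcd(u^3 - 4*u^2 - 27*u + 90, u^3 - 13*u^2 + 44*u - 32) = 1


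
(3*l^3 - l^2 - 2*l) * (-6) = -18*l^3 + 6*l^2 + 12*l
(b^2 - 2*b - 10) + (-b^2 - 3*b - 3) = -5*b - 13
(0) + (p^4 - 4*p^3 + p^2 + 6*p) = p^4 - 4*p^3 + p^2 + 6*p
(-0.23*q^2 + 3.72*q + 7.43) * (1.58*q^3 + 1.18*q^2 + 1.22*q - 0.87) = -0.3634*q^5 + 5.6062*q^4 + 15.8484*q^3 + 13.5059*q^2 + 5.8282*q - 6.4641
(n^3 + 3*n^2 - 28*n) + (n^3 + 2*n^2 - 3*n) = 2*n^3 + 5*n^2 - 31*n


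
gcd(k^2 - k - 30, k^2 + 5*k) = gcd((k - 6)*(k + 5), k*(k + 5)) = k + 5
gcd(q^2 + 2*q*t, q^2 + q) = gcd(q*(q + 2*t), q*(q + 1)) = q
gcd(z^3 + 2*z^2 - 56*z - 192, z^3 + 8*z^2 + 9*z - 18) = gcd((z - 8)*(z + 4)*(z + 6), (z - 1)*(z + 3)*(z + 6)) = z + 6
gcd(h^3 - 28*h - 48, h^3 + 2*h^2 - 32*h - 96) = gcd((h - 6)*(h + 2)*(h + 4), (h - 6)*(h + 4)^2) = h^2 - 2*h - 24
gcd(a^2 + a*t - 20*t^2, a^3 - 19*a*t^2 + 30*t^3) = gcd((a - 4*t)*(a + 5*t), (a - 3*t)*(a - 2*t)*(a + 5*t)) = a + 5*t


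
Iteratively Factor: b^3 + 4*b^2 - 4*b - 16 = (b - 2)*(b^2 + 6*b + 8) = (b - 2)*(b + 2)*(b + 4)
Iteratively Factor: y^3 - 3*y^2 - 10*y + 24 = (y + 3)*(y^2 - 6*y + 8) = (y - 2)*(y + 3)*(y - 4)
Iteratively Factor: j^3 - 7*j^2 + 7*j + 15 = (j - 3)*(j^2 - 4*j - 5) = (j - 5)*(j - 3)*(j + 1)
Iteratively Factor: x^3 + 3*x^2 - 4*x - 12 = (x + 2)*(x^2 + x - 6) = (x + 2)*(x + 3)*(x - 2)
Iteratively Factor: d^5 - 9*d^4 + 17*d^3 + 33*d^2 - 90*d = (d)*(d^4 - 9*d^3 + 17*d^2 + 33*d - 90) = d*(d - 5)*(d^3 - 4*d^2 - 3*d + 18) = d*(d - 5)*(d + 2)*(d^2 - 6*d + 9) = d*(d - 5)*(d - 3)*(d + 2)*(d - 3)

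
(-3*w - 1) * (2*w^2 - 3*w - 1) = -6*w^3 + 7*w^2 + 6*w + 1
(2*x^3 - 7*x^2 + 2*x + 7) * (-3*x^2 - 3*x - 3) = -6*x^5 + 15*x^4 + 9*x^3 - 6*x^2 - 27*x - 21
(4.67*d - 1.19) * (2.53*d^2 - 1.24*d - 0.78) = 11.8151*d^3 - 8.8015*d^2 - 2.167*d + 0.9282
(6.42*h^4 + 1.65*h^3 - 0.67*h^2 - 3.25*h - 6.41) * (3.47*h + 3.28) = 22.2774*h^5 + 26.7831*h^4 + 3.0871*h^3 - 13.4751*h^2 - 32.9027*h - 21.0248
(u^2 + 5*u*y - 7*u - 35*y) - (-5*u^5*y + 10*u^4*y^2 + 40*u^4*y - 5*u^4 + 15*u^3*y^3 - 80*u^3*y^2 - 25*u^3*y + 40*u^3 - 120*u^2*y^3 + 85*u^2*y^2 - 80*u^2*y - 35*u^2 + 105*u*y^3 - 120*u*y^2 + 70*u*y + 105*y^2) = 5*u^5*y - 10*u^4*y^2 - 40*u^4*y + 5*u^4 - 15*u^3*y^3 + 80*u^3*y^2 + 25*u^3*y - 40*u^3 + 120*u^2*y^3 - 85*u^2*y^2 + 80*u^2*y + 36*u^2 - 105*u*y^3 + 120*u*y^2 - 65*u*y - 7*u - 105*y^2 - 35*y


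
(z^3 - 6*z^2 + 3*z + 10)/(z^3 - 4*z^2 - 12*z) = (-z^3 + 6*z^2 - 3*z - 10)/(z*(-z^2 + 4*z + 12))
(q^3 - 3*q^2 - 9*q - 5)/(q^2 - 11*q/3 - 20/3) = 3*(q^2 + 2*q + 1)/(3*q + 4)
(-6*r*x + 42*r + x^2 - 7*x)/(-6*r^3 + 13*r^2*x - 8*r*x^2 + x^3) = (x - 7)/(r^2 - 2*r*x + x^2)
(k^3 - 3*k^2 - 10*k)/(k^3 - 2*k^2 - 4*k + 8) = k*(k - 5)/(k^2 - 4*k + 4)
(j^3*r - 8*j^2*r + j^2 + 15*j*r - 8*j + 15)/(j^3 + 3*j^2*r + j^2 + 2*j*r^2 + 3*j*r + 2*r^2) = (j^3*r - 8*j^2*r + j^2 + 15*j*r - 8*j + 15)/(j^3 + 3*j^2*r + j^2 + 2*j*r^2 + 3*j*r + 2*r^2)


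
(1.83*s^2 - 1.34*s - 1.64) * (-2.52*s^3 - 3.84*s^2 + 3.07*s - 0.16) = -4.6116*s^5 - 3.6504*s^4 + 14.8965*s^3 + 1.891*s^2 - 4.8204*s + 0.2624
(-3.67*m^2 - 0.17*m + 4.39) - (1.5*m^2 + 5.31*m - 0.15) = -5.17*m^2 - 5.48*m + 4.54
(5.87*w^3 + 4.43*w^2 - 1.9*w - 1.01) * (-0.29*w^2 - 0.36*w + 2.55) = -1.7023*w^5 - 3.3979*w^4 + 13.9247*w^3 + 12.2734*w^2 - 4.4814*w - 2.5755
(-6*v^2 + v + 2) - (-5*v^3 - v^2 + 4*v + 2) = 5*v^3 - 5*v^2 - 3*v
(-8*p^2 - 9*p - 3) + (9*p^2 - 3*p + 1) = p^2 - 12*p - 2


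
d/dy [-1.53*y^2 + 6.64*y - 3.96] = 6.64 - 3.06*y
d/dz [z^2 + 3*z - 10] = 2*z + 3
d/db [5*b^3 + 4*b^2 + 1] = b*(15*b + 8)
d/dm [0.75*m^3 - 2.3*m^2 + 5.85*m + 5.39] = 2.25*m^2 - 4.6*m + 5.85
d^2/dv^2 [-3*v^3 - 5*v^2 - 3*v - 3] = -18*v - 10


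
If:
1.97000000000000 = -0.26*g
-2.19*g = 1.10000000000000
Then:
No Solution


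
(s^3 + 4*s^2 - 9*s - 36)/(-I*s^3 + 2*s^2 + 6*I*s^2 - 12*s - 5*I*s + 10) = I*(s^3 + 4*s^2 - 9*s - 36)/(s^3 + 2*s^2*(-3 + I) + s*(5 - 12*I) + 10*I)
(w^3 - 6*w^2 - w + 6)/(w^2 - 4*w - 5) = (w^2 - 7*w + 6)/(w - 5)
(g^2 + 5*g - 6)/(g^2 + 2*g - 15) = (g^2 + 5*g - 6)/(g^2 + 2*g - 15)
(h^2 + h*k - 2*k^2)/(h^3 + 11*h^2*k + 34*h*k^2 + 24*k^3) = (h^2 + h*k - 2*k^2)/(h^3 + 11*h^2*k + 34*h*k^2 + 24*k^3)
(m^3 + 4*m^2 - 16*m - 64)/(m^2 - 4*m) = m + 8 + 16/m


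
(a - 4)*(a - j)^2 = a^3 - 2*a^2*j - 4*a^2 + a*j^2 + 8*a*j - 4*j^2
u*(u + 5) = u^2 + 5*u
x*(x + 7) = x^2 + 7*x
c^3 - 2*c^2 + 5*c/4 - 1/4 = (c - 1)*(c - 1/2)^2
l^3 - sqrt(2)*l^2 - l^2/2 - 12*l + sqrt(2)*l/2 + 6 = (l - 1/2)*(l - 3*sqrt(2))*(l + 2*sqrt(2))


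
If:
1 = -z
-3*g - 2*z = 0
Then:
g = 2/3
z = -1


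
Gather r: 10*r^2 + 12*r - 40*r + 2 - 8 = 10*r^2 - 28*r - 6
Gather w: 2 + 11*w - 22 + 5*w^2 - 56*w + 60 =5*w^2 - 45*w + 40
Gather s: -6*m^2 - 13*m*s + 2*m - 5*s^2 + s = -6*m^2 + 2*m - 5*s^2 + s*(1 - 13*m)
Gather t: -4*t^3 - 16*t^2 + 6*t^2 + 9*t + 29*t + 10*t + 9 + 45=-4*t^3 - 10*t^2 + 48*t + 54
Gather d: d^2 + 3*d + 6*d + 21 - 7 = d^2 + 9*d + 14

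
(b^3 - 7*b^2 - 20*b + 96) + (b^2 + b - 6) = b^3 - 6*b^2 - 19*b + 90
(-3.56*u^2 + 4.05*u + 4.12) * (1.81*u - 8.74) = -6.4436*u^3 + 38.4449*u^2 - 27.9398*u - 36.0088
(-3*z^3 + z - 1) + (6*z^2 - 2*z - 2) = -3*z^3 + 6*z^2 - z - 3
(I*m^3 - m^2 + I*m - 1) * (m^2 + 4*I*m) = I*m^5 - 5*m^4 - 3*I*m^3 - 5*m^2 - 4*I*m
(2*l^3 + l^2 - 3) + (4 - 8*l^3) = -6*l^3 + l^2 + 1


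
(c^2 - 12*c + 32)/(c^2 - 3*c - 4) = (c - 8)/(c + 1)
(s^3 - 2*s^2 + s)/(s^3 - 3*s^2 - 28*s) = (-s^2 + 2*s - 1)/(-s^2 + 3*s + 28)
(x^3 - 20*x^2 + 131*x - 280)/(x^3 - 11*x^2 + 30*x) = (x^2 - 15*x + 56)/(x*(x - 6))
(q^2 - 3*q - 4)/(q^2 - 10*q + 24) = (q + 1)/(q - 6)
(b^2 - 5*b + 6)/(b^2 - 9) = (b - 2)/(b + 3)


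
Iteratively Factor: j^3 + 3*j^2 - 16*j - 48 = (j + 4)*(j^2 - j - 12) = (j + 3)*(j + 4)*(j - 4)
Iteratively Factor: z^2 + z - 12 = (z - 3)*(z + 4)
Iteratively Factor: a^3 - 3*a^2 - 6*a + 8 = (a - 1)*(a^2 - 2*a - 8) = (a - 4)*(a - 1)*(a + 2)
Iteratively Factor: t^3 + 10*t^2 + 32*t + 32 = (t + 4)*(t^2 + 6*t + 8) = (t + 4)^2*(t + 2)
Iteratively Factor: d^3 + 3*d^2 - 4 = (d + 2)*(d^2 + d - 2) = (d + 2)^2*(d - 1)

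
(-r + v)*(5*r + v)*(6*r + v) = -30*r^3 + 19*r^2*v + 10*r*v^2 + v^3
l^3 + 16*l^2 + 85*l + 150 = (l + 5)^2*(l + 6)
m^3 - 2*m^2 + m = m*(m - 1)^2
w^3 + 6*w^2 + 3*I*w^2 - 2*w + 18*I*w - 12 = (w + 6)*(w + I)*(w + 2*I)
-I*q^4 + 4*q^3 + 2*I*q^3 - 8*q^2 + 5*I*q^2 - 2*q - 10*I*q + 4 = (q - 2)*(q + I)*(q + 2*I)*(-I*q + 1)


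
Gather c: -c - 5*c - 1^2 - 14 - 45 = -6*c - 60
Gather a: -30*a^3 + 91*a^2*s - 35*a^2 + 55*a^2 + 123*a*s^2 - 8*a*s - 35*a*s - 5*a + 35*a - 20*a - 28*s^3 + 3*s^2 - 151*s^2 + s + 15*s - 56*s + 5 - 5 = -30*a^3 + a^2*(91*s + 20) + a*(123*s^2 - 43*s + 10) - 28*s^3 - 148*s^2 - 40*s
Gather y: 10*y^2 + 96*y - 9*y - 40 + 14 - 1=10*y^2 + 87*y - 27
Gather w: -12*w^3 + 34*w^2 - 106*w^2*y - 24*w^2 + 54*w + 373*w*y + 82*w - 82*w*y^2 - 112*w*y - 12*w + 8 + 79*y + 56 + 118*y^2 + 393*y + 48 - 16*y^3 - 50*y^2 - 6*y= -12*w^3 + w^2*(10 - 106*y) + w*(-82*y^2 + 261*y + 124) - 16*y^3 + 68*y^2 + 466*y + 112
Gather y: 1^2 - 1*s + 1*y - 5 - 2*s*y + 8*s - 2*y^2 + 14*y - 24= 7*s - 2*y^2 + y*(15 - 2*s) - 28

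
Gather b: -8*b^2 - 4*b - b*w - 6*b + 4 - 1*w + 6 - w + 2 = -8*b^2 + b*(-w - 10) - 2*w + 12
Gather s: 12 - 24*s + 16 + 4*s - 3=25 - 20*s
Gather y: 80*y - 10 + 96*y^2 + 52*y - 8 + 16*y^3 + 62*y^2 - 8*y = 16*y^3 + 158*y^2 + 124*y - 18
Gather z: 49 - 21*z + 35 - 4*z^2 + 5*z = -4*z^2 - 16*z + 84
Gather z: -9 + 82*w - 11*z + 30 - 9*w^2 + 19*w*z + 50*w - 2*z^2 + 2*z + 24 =-9*w^2 + 132*w - 2*z^2 + z*(19*w - 9) + 45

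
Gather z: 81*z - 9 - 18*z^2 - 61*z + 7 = -18*z^2 + 20*z - 2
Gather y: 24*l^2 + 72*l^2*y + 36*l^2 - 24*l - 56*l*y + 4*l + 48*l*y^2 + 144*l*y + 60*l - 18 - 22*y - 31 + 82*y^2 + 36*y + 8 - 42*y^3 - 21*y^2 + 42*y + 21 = 60*l^2 + 40*l - 42*y^3 + y^2*(48*l + 61) + y*(72*l^2 + 88*l + 56) - 20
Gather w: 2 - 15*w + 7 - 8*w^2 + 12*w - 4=-8*w^2 - 3*w + 5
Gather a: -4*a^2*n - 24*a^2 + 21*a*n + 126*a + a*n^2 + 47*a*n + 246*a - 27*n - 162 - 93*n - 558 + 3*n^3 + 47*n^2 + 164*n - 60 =a^2*(-4*n - 24) + a*(n^2 + 68*n + 372) + 3*n^3 + 47*n^2 + 44*n - 780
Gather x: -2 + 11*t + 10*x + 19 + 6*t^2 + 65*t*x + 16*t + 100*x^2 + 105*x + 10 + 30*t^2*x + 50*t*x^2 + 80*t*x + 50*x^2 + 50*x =6*t^2 + 27*t + x^2*(50*t + 150) + x*(30*t^2 + 145*t + 165) + 27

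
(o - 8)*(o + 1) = o^2 - 7*o - 8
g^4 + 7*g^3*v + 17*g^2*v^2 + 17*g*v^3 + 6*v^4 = (g + v)^2*(g + 2*v)*(g + 3*v)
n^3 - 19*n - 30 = (n - 5)*(n + 2)*(n + 3)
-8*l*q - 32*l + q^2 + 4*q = (-8*l + q)*(q + 4)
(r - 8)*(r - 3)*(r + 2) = r^3 - 9*r^2 + 2*r + 48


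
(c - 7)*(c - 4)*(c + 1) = c^3 - 10*c^2 + 17*c + 28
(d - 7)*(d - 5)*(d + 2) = d^3 - 10*d^2 + 11*d + 70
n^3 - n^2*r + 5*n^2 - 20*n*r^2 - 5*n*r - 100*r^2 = (n + 5)*(n - 5*r)*(n + 4*r)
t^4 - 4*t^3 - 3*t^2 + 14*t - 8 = (t - 4)*(t - 1)^2*(t + 2)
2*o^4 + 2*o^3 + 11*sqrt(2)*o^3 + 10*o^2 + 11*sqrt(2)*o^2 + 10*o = o*(o + 5*sqrt(2))*(sqrt(2)*o + 1)*(sqrt(2)*o + sqrt(2))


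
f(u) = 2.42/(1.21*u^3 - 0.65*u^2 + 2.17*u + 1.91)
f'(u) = 2.42*(-3.63*u^2 + 1.3*u - 2.17)/(1.21*u^3 - 0.65*u^2 + 2.17*u + 1.91)^2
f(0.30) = 0.95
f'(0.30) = -0.79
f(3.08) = 0.06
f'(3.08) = -0.06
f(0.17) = 1.07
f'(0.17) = -0.97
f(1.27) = 0.40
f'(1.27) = -0.42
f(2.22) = 0.14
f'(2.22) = -0.15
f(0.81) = 0.62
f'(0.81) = -0.56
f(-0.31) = 2.13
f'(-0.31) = -5.45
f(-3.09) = -0.05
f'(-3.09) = -0.05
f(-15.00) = -0.00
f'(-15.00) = -0.00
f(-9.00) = -0.00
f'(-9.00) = -0.00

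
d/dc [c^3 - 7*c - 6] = 3*c^2 - 7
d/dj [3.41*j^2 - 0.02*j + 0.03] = 6.82*j - 0.02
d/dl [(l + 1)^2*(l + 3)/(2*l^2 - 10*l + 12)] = (l^4 - 10*l^3 - 14*l^2 + 54*l + 57)/(2*(l^4 - 10*l^3 + 37*l^2 - 60*l + 36))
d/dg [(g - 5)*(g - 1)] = 2*g - 6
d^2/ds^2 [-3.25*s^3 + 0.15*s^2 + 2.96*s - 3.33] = 0.3 - 19.5*s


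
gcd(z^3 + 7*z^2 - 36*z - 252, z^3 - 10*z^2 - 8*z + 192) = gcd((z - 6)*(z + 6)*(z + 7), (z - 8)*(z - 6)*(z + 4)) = z - 6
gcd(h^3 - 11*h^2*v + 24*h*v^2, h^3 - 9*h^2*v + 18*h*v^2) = -h^2 + 3*h*v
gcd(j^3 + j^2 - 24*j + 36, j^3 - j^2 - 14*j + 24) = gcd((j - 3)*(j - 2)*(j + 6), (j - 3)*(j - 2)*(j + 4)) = j^2 - 5*j + 6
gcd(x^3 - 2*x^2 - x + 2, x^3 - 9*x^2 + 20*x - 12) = x^2 - 3*x + 2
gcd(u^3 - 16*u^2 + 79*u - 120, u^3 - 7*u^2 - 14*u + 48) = u - 8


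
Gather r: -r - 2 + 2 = -r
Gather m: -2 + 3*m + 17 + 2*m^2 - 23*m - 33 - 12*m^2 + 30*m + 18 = -10*m^2 + 10*m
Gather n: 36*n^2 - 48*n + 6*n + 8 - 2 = 36*n^2 - 42*n + 6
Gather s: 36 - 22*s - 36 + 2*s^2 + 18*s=2*s^2 - 4*s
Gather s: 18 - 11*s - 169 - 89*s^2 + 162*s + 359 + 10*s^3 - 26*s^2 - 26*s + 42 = 10*s^3 - 115*s^2 + 125*s + 250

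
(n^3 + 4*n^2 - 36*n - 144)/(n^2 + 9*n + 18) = (n^2 - 2*n - 24)/(n + 3)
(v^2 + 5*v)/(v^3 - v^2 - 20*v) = (v + 5)/(v^2 - v - 20)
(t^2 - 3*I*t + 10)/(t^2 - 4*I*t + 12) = (t - 5*I)/(t - 6*I)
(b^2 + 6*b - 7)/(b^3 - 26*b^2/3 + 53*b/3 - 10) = 3*(b + 7)/(3*b^2 - 23*b + 30)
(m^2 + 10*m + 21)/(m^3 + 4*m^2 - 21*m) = (m + 3)/(m*(m - 3))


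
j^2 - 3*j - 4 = (j - 4)*(j + 1)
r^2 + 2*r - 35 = (r - 5)*(r + 7)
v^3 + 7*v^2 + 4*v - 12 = (v - 1)*(v + 2)*(v + 6)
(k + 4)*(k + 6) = k^2 + 10*k + 24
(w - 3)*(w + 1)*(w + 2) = w^3 - 7*w - 6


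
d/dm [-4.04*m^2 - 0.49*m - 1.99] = -8.08*m - 0.49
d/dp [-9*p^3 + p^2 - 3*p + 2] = -27*p^2 + 2*p - 3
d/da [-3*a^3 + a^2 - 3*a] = -9*a^2 + 2*a - 3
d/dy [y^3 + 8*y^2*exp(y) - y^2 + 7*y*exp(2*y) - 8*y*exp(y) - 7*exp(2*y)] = 8*y^2*exp(y) + 3*y^2 + 14*y*exp(2*y) + 8*y*exp(y) - 2*y - 7*exp(2*y) - 8*exp(y)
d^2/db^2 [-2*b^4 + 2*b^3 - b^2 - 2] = -24*b^2 + 12*b - 2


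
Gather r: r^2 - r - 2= r^2 - r - 2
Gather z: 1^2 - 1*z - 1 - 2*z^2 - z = -2*z^2 - 2*z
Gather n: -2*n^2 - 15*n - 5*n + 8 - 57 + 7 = -2*n^2 - 20*n - 42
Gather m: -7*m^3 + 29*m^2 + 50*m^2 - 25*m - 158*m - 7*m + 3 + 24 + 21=-7*m^3 + 79*m^2 - 190*m + 48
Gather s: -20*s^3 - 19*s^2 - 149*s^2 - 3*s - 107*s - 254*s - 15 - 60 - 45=-20*s^3 - 168*s^2 - 364*s - 120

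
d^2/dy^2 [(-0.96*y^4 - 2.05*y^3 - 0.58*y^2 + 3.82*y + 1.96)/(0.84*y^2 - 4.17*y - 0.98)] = (-1.354752*y^6 + 20.176128*y^5 - 95.418432*y^4 - 136.11225*y^3 - 55.895868*y^2 - 34.138104*y + 39.055744)/(0.592704*y^6 - 8.827056*y^5 + 41.745564*y^4 - 51.915249*y^3 - 48.703158*y^2 - 12.014604*y - 0.941192)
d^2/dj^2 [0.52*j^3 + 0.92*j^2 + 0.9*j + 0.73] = 3.12*j + 1.84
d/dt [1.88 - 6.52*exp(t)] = -6.52*exp(t)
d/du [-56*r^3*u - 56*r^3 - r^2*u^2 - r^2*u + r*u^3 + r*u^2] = r*(-56*r^2 - 2*r*u - r + 3*u^2 + 2*u)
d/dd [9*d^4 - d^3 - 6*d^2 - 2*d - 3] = 36*d^3 - 3*d^2 - 12*d - 2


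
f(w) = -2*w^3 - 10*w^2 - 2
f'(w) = -6*w^2 - 20*w = 2*w*(-3*w - 10)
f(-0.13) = -2.16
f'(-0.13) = 2.50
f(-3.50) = -38.75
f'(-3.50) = -3.50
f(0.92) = -12.02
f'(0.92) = -23.48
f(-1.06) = -10.85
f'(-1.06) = 14.46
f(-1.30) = -14.51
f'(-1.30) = 15.86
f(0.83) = -10.03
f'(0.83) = -20.73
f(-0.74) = -6.67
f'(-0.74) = 11.51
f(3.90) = -272.74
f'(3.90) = -169.26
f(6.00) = -794.00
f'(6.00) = -336.00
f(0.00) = -2.00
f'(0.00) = 0.00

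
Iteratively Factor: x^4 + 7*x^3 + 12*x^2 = (x)*(x^3 + 7*x^2 + 12*x) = x*(x + 3)*(x^2 + 4*x) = x^2*(x + 3)*(x + 4)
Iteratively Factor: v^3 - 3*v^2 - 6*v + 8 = (v + 2)*(v^2 - 5*v + 4) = (v - 4)*(v + 2)*(v - 1)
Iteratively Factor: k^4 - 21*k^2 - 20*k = (k - 5)*(k^3 + 5*k^2 + 4*k) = k*(k - 5)*(k^2 + 5*k + 4) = k*(k - 5)*(k + 1)*(k + 4)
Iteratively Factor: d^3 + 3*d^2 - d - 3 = (d - 1)*(d^2 + 4*d + 3) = (d - 1)*(d + 3)*(d + 1)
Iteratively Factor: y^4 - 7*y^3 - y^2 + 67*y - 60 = (y - 1)*(y^3 - 6*y^2 - 7*y + 60) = (y - 5)*(y - 1)*(y^2 - y - 12) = (y - 5)*(y - 4)*(y - 1)*(y + 3)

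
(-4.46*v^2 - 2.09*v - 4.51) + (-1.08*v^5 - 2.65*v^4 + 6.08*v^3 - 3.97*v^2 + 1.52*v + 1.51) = -1.08*v^5 - 2.65*v^4 + 6.08*v^3 - 8.43*v^2 - 0.57*v - 3.0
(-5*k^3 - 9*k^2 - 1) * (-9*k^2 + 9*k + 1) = 45*k^5 + 36*k^4 - 86*k^3 - 9*k - 1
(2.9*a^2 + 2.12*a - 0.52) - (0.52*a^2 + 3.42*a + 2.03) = 2.38*a^2 - 1.3*a - 2.55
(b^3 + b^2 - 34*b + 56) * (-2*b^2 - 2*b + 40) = -2*b^5 - 4*b^4 + 106*b^3 - 4*b^2 - 1472*b + 2240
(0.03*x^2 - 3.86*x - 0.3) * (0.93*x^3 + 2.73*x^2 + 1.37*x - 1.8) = 0.0279*x^5 - 3.5079*x^4 - 10.7757*x^3 - 6.1612*x^2 + 6.537*x + 0.54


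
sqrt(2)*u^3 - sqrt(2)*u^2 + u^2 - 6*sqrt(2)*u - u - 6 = (u - 3)*(u + 2)*(sqrt(2)*u + 1)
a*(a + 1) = a^2 + a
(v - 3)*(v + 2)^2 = v^3 + v^2 - 8*v - 12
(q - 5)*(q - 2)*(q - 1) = q^3 - 8*q^2 + 17*q - 10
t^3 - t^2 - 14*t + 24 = (t - 3)*(t - 2)*(t + 4)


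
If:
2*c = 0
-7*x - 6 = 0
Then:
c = 0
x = -6/7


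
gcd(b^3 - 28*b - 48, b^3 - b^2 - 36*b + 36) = b - 6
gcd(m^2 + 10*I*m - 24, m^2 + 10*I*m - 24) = m^2 + 10*I*m - 24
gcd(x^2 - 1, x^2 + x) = x + 1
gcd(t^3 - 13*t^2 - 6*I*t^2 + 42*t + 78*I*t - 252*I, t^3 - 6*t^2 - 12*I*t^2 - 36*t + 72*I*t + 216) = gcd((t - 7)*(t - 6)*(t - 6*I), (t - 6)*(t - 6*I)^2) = t^2 + t*(-6 - 6*I) + 36*I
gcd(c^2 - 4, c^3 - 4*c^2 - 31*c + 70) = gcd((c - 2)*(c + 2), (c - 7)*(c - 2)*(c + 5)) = c - 2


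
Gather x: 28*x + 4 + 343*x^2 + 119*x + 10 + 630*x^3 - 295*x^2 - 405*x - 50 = 630*x^3 + 48*x^2 - 258*x - 36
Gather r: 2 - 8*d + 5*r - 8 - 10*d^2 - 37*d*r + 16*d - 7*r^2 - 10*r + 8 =-10*d^2 + 8*d - 7*r^2 + r*(-37*d - 5) + 2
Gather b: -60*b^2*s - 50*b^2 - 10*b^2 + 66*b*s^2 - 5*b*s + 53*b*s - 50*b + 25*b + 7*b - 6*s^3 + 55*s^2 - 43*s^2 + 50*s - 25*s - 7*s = b^2*(-60*s - 60) + b*(66*s^2 + 48*s - 18) - 6*s^3 + 12*s^2 + 18*s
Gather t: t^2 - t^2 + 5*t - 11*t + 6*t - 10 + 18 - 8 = 0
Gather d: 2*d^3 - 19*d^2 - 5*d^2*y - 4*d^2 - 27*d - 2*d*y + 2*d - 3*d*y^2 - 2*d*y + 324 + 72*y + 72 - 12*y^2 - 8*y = 2*d^3 + d^2*(-5*y - 23) + d*(-3*y^2 - 4*y - 25) - 12*y^2 + 64*y + 396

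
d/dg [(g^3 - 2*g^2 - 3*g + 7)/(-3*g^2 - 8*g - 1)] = (-3*g^4 - 16*g^3 + 4*g^2 + 46*g + 59)/(9*g^4 + 48*g^3 + 70*g^2 + 16*g + 1)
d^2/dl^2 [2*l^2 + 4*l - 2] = 4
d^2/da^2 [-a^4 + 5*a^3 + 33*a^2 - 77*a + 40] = -12*a^2 + 30*a + 66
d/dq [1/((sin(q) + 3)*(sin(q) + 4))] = -(2*sin(q) + 7)*cos(q)/((sin(q) + 3)^2*(sin(q) + 4)^2)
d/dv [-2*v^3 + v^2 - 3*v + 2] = -6*v^2 + 2*v - 3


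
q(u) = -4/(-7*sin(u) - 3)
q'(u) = -28*cos(u)/(-7*sin(u) - 3)^2 = -28*cos(u)/(7*sin(u) + 3)^2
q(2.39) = 0.51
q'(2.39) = 0.34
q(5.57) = -2.53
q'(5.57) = -8.49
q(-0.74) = -2.33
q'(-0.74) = -6.99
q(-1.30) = -1.07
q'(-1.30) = -0.53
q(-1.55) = -1.00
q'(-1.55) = -0.04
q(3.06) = 1.12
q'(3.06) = 2.19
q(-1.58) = -1.00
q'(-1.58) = 0.02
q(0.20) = 0.91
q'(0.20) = -1.42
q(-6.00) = 0.81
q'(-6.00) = -1.09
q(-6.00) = 0.81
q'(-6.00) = -1.09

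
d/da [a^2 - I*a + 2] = 2*a - I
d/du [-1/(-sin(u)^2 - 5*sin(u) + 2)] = -(2*sin(u) + 5)*cos(u)/(sin(u)^2 + 5*sin(u) - 2)^2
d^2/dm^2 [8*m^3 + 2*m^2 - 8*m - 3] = 48*m + 4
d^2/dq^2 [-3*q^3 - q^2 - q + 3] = -18*q - 2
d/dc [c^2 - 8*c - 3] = 2*c - 8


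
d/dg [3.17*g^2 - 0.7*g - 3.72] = 6.34*g - 0.7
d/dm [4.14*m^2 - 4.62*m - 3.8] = 8.28*m - 4.62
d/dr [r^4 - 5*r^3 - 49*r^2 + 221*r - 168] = 4*r^3 - 15*r^2 - 98*r + 221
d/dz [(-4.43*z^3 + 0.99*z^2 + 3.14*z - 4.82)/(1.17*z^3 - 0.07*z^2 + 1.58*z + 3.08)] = (-0.8482*z^4 - 21.3464*z^3 - 22.231*z^2 + 5.4236*z + 17.2868)/(1.3689*z^6 - 0.1638*z^5 + 3.7021*z^4 + 6.986*z^3 + 2.0652*z^2 + 9.7328*z + 9.4864)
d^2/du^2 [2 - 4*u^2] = -8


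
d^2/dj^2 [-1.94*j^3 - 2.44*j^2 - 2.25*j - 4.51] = -11.64*j - 4.88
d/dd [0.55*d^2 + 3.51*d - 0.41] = 1.1*d + 3.51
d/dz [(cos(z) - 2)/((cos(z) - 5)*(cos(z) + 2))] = (cos(z)^2 - 4*cos(z) + 16)*sin(z)/((cos(z) - 5)^2*(cos(z) + 2)^2)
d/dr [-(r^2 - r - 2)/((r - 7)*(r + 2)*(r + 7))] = r*(r^3 - 2*r^2 + 41*r + 188)/(r^6 + 4*r^5 - 94*r^4 - 392*r^3 + 2009*r^2 + 9604*r + 9604)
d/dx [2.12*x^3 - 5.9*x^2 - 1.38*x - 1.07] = 6.36*x^2 - 11.8*x - 1.38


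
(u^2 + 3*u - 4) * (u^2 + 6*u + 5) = u^4 + 9*u^3 + 19*u^2 - 9*u - 20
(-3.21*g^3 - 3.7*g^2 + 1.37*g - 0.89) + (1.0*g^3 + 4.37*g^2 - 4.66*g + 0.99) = -2.21*g^3 + 0.67*g^2 - 3.29*g + 0.1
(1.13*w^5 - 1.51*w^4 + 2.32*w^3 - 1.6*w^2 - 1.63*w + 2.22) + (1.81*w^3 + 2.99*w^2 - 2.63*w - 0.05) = 1.13*w^5 - 1.51*w^4 + 4.13*w^3 + 1.39*w^2 - 4.26*w + 2.17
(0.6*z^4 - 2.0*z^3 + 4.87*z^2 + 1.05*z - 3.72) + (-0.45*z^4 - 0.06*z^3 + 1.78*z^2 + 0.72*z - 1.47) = 0.15*z^4 - 2.06*z^3 + 6.65*z^2 + 1.77*z - 5.19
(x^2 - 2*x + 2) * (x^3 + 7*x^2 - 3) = x^5 + 5*x^4 - 12*x^3 + 11*x^2 + 6*x - 6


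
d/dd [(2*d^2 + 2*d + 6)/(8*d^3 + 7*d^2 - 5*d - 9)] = 4*(-4*d^4 - 8*d^3 - 42*d^2 - 30*d + 3)/(64*d^6 + 112*d^5 - 31*d^4 - 214*d^3 - 101*d^2 + 90*d + 81)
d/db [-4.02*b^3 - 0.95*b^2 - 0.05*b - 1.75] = -12.06*b^2 - 1.9*b - 0.05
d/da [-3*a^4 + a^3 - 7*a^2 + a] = -12*a^3 + 3*a^2 - 14*a + 1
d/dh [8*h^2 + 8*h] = 16*h + 8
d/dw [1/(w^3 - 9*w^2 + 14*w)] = (-3*w^2 + 18*w - 14)/(w^2*(w^2 - 9*w + 14)^2)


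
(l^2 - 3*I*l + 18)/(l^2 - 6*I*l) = (l + 3*I)/l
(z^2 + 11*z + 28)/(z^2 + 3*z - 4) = (z + 7)/(z - 1)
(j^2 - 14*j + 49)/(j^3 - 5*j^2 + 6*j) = (j^2 - 14*j + 49)/(j*(j^2 - 5*j + 6))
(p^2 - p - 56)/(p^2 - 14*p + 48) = (p + 7)/(p - 6)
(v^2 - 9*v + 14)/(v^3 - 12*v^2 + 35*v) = (v - 2)/(v*(v - 5))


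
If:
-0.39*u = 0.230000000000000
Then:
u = -0.59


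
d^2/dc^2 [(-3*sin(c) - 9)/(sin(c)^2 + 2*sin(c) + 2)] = 3*(sin(c)^5 + 10*sin(c)^4 + 4*sin(c)^3 - 34*sin(c)^2 - 32*sin(c) - 4)/(sin(c)^2 + 2*sin(c) + 2)^3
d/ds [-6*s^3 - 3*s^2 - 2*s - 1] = -18*s^2 - 6*s - 2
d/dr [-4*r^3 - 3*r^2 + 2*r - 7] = -12*r^2 - 6*r + 2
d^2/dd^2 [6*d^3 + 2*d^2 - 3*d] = 36*d + 4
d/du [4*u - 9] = 4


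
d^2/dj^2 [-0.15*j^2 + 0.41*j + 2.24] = -0.300000000000000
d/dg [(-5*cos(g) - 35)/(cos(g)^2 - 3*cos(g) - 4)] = 5*(sin(g)^2 - 14*cos(g) + 16)*sin(g)/((cos(g) - 4)^2*(cos(g) + 1)^2)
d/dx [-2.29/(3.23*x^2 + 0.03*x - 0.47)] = (14.7934*x + 0.0687)/(3.23*x^2 + 0.03*x - 0.47)^2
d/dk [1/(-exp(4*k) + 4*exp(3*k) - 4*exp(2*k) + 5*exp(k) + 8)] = (4*exp(3*k) - 12*exp(2*k) + 8*exp(k) - 5)*exp(k)/(-exp(4*k) + 4*exp(3*k) - 4*exp(2*k) + 5*exp(k) + 8)^2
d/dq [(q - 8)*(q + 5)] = 2*q - 3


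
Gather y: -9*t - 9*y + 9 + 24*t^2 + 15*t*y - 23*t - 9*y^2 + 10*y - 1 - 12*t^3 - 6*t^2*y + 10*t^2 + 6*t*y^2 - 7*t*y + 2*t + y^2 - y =-12*t^3 + 34*t^2 - 30*t + y^2*(6*t - 8) + y*(-6*t^2 + 8*t) + 8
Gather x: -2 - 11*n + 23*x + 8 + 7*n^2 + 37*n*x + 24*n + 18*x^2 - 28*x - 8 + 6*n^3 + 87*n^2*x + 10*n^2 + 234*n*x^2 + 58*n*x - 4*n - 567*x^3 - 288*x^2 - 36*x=6*n^3 + 17*n^2 + 9*n - 567*x^3 + x^2*(234*n - 270) + x*(87*n^2 + 95*n - 41) - 2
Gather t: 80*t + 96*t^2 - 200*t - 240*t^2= -144*t^2 - 120*t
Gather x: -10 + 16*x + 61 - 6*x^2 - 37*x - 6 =-6*x^2 - 21*x + 45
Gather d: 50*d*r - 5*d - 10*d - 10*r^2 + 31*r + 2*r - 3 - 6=d*(50*r - 15) - 10*r^2 + 33*r - 9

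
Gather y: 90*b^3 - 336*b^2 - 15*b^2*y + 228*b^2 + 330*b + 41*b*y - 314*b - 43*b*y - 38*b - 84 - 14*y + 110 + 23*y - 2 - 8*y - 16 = 90*b^3 - 108*b^2 - 22*b + y*(-15*b^2 - 2*b + 1) + 8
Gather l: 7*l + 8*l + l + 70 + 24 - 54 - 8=16*l + 32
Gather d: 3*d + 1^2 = 3*d + 1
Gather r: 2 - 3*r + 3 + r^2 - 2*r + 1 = r^2 - 5*r + 6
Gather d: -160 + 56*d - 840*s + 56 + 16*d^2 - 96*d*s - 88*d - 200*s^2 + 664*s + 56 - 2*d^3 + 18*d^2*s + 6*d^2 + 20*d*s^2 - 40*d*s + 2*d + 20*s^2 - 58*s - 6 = -2*d^3 + d^2*(18*s + 22) + d*(20*s^2 - 136*s - 30) - 180*s^2 - 234*s - 54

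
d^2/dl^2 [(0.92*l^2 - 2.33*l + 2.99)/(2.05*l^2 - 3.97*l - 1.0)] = (-3.5527136788005e-15*l^4 - 4.60880999999998*l^3 + 86.70885*l^2 - 174.66369*l + 126.849382)/(8.615125*l^6 - 50.051775*l^5 + 84.322035*l^4 - 13.739773*l^3 - 41.1327*l^2 - 11.91*l - 1.0)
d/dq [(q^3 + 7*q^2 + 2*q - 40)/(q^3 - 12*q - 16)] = (-7*q^3 - 14*q^2 + 16*q - 256)/(q^5 - 2*q^4 - 20*q^3 + 8*q^2 + 128*q + 128)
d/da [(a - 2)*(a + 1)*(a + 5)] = 3*a^2 + 8*a - 7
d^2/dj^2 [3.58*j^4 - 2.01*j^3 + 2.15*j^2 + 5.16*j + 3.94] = 42.96*j^2 - 12.06*j + 4.3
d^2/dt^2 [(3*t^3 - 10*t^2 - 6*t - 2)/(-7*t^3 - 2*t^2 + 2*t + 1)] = 2*(532*t^6 + 756*t^5 + 1134*t^4 + 844*t^3 + 234*t^2 + 45*t + 10)/(343*t^9 + 294*t^8 - 210*t^7 - 307*t^6 - 24*t^5 + 96*t^4 + 37*t^3 - 6*t^2 - 6*t - 1)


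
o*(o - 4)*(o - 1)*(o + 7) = o^4 + 2*o^3 - 31*o^2 + 28*o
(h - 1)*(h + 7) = h^2 + 6*h - 7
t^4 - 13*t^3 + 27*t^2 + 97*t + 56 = (t - 8)*(t - 7)*(t + 1)^2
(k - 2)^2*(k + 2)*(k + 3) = k^4 + k^3 - 10*k^2 - 4*k + 24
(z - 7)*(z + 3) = z^2 - 4*z - 21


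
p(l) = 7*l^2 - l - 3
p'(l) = 14*l - 1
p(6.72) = 306.39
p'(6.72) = 93.08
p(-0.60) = 0.12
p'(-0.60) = -9.40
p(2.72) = 46.07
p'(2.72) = 37.08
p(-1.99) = 26.71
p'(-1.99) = -28.86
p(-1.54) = 15.14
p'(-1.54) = -22.56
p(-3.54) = 88.26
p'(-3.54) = -50.56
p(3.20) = 65.48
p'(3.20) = 43.80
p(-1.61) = 16.75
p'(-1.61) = -23.54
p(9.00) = 555.00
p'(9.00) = 125.00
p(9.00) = 555.00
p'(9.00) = 125.00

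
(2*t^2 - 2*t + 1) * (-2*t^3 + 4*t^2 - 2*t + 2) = -4*t^5 + 12*t^4 - 14*t^3 + 12*t^2 - 6*t + 2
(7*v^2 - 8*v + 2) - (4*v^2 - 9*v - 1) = 3*v^2 + v + 3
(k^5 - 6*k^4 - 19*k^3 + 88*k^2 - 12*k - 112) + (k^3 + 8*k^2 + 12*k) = k^5 - 6*k^4 - 18*k^3 + 96*k^2 - 112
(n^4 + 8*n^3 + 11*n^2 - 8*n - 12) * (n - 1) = n^5 + 7*n^4 + 3*n^3 - 19*n^2 - 4*n + 12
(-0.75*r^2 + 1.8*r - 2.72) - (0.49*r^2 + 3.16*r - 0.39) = -1.24*r^2 - 1.36*r - 2.33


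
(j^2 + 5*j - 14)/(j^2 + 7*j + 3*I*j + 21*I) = (j - 2)/(j + 3*I)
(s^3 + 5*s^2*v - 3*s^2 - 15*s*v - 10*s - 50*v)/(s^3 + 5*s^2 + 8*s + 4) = (s^2 + 5*s*v - 5*s - 25*v)/(s^2 + 3*s + 2)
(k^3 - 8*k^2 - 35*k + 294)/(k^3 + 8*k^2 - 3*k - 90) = (k^2 - 14*k + 49)/(k^2 + 2*k - 15)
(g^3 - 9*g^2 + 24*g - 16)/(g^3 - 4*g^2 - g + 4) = (g - 4)/(g + 1)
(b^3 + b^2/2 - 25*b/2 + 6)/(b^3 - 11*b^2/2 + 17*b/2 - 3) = (b + 4)/(b - 2)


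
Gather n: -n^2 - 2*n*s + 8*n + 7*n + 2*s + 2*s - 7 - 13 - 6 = -n^2 + n*(15 - 2*s) + 4*s - 26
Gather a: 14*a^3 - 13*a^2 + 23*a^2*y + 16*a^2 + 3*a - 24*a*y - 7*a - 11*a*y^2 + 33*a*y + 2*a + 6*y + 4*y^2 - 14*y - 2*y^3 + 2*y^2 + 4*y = 14*a^3 + a^2*(23*y + 3) + a*(-11*y^2 + 9*y - 2) - 2*y^3 + 6*y^2 - 4*y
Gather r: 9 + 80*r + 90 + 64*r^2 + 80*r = 64*r^2 + 160*r + 99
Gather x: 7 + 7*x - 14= 7*x - 7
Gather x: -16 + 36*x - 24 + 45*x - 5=81*x - 45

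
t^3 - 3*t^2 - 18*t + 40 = (t - 5)*(t - 2)*(t + 4)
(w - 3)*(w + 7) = w^2 + 4*w - 21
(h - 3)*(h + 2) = h^2 - h - 6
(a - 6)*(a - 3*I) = a^2 - 6*a - 3*I*a + 18*I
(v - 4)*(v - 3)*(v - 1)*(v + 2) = v^4 - 6*v^3 + 3*v^2 + 26*v - 24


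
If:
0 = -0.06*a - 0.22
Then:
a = -3.67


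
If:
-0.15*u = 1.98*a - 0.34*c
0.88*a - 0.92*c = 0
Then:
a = -0.0906463478717814*u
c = -0.0867052023121387*u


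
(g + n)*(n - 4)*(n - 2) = g*n^2 - 6*g*n + 8*g + n^3 - 6*n^2 + 8*n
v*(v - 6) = v^2 - 6*v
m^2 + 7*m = m*(m + 7)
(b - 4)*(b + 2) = b^2 - 2*b - 8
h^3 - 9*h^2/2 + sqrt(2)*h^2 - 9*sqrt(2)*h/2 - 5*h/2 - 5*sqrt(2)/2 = (h - 5)*(h + 1/2)*(h + sqrt(2))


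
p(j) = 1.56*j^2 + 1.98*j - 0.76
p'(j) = 3.12*j + 1.98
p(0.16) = -0.40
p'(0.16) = 2.48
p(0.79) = 1.78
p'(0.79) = 4.44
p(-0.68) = -1.39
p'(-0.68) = -0.14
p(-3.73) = 13.56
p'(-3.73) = -9.66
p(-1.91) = 1.15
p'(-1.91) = -3.98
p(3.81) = 29.43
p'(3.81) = 13.87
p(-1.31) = -0.68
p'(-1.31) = -2.11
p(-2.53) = 4.22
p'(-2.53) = -5.91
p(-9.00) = 107.78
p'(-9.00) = -26.10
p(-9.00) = 107.78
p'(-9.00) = -26.10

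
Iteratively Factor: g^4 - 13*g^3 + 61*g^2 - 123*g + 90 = (g - 5)*(g^3 - 8*g^2 + 21*g - 18) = (g - 5)*(g - 3)*(g^2 - 5*g + 6) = (g - 5)*(g - 3)^2*(g - 2)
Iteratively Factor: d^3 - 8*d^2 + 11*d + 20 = (d + 1)*(d^2 - 9*d + 20) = (d - 5)*(d + 1)*(d - 4)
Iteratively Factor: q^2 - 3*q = (q)*(q - 3)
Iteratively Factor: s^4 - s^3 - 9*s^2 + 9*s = (s)*(s^3 - s^2 - 9*s + 9) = s*(s - 3)*(s^2 + 2*s - 3) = s*(s - 3)*(s - 1)*(s + 3)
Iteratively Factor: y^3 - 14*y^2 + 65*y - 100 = (y - 4)*(y^2 - 10*y + 25) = (y - 5)*(y - 4)*(y - 5)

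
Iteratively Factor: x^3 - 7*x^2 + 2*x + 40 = (x - 4)*(x^2 - 3*x - 10) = (x - 5)*(x - 4)*(x + 2)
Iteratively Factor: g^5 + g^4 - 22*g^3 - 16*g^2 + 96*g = (g + 4)*(g^4 - 3*g^3 - 10*g^2 + 24*g) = (g - 2)*(g + 4)*(g^3 - g^2 - 12*g) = g*(g - 2)*(g + 4)*(g^2 - g - 12) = g*(g - 4)*(g - 2)*(g + 4)*(g + 3)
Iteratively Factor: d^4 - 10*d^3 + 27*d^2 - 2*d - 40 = (d - 2)*(d^3 - 8*d^2 + 11*d + 20) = (d - 2)*(d + 1)*(d^2 - 9*d + 20) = (d - 5)*(d - 2)*(d + 1)*(d - 4)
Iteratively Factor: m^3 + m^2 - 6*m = (m - 2)*(m^2 + 3*m) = (m - 2)*(m + 3)*(m)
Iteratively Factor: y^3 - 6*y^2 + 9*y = (y - 3)*(y^2 - 3*y) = y*(y - 3)*(y - 3)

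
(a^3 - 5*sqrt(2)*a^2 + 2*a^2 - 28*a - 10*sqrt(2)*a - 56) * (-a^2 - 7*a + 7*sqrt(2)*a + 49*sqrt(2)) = -a^5 - 9*a^4 + 12*sqrt(2)*a^4 - 56*a^3 + 108*sqrt(2)*a^3 - 378*a^2 - 28*sqrt(2)*a^2 - 1764*sqrt(2)*a - 588*a - 2744*sqrt(2)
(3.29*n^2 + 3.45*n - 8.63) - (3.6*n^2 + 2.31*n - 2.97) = -0.31*n^2 + 1.14*n - 5.66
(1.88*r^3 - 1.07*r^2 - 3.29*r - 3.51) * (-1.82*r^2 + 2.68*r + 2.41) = -3.4216*r^5 + 6.9858*r^4 + 7.651*r^3 - 5.0077*r^2 - 17.3357*r - 8.4591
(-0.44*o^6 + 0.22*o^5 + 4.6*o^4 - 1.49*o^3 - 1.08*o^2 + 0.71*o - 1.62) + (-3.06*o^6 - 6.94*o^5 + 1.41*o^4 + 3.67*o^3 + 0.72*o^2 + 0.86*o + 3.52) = -3.5*o^6 - 6.72*o^5 + 6.01*o^4 + 2.18*o^3 - 0.36*o^2 + 1.57*o + 1.9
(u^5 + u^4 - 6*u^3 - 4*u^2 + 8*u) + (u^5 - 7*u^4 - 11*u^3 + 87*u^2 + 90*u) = 2*u^5 - 6*u^4 - 17*u^3 + 83*u^2 + 98*u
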